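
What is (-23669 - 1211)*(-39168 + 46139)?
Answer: -173438480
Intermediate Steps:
(-23669 - 1211)*(-39168 + 46139) = -24880*6971 = -173438480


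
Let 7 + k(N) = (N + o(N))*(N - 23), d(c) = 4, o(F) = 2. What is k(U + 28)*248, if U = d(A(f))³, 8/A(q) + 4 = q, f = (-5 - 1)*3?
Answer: 1606792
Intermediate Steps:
f = -18 (f = -6*3 = -18)
A(q) = 8/(-4 + q)
U = 64 (U = 4³ = 64)
k(N) = -7 + (-23 + N)*(2 + N) (k(N) = -7 + (N + 2)*(N - 23) = -7 + (2 + N)*(-23 + N) = -7 + (-23 + N)*(2 + N))
k(U + 28)*248 = (-53 + (64 + 28)² - 21*(64 + 28))*248 = (-53 + 92² - 21*92)*248 = (-53 + 8464 - 1932)*248 = 6479*248 = 1606792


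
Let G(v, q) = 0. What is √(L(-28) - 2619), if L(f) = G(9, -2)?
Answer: 3*I*√291 ≈ 51.176*I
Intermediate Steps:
L(f) = 0
√(L(-28) - 2619) = √(0 - 2619) = √(-2619) = 3*I*√291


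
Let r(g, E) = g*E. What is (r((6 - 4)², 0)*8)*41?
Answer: 0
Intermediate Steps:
r(g, E) = E*g
(r((6 - 4)², 0)*8)*41 = ((0*(6 - 4)²)*8)*41 = ((0*2²)*8)*41 = ((0*4)*8)*41 = (0*8)*41 = 0*41 = 0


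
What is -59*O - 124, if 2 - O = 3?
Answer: -65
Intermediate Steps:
O = -1 (O = 2 - 1*3 = 2 - 3 = -1)
-59*O - 124 = -59*(-1) - 124 = 59 - 124 = -65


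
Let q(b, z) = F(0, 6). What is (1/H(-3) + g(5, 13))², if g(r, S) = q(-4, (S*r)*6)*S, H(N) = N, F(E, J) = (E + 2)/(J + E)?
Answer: 16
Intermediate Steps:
F(E, J) = (2 + E)/(E + J)
q(b, z) = ⅓ (q(b, z) = (2 + 0)/(0 + 6) = 2/6 = (⅙)*2 = ⅓)
g(r, S) = S/3
(1/H(-3) + g(5, 13))² = (1/(-3) + (⅓)*13)² = (-⅓ + 13/3)² = 4² = 16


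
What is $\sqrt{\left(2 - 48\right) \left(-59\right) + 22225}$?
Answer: $3 \sqrt{2771} \approx 157.92$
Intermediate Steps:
$\sqrt{\left(2 - 48\right) \left(-59\right) + 22225} = \sqrt{\left(-46\right) \left(-59\right) + 22225} = \sqrt{2714 + 22225} = \sqrt{24939} = 3 \sqrt{2771}$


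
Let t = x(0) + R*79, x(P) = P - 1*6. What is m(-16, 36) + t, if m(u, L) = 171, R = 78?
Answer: 6327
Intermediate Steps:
x(P) = -6 + P (x(P) = P - 6 = -6 + P)
t = 6156 (t = (-6 + 0) + 78*79 = -6 + 6162 = 6156)
m(-16, 36) + t = 171 + 6156 = 6327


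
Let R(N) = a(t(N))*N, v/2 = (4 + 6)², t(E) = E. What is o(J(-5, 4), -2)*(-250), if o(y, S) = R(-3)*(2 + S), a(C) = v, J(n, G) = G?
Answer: 0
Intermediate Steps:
v = 200 (v = 2*(4 + 6)² = 2*10² = 2*100 = 200)
a(C) = 200
R(N) = 200*N
o(y, S) = -1200 - 600*S (o(y, S) = (200*(-3))*(2 + S) = -600*(2 + S) = -1200 - 600*S)
o(J(-5, 4), -2)*(-250) = (-1200 - 600*(-2))*(-250) = (-1200 + 1200)*(-250) = 0*(-250) = 0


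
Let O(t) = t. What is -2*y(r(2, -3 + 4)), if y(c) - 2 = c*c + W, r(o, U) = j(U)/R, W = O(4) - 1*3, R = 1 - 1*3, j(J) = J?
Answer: -13/2 ≈ -6.5000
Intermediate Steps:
R = -2 (R = 1 - 3 = -2)
W = 1 (W = 4 - 1*3 = 4 - 3 = 1)
r(o, U) = -U/2 (r(o, U) = U/(-2) = U*(-½) = -U/2)
y(c) = 3 + c² (y(c) = 2 + (c*c + 1) = 2 + (c² + 1) = 2 + (1 + c²) = 3 + c²)
-2*y(r(2, -3 + 4)) = -2*(3 + (-(-3 + 4)/2)²) = -2*(3 + (-½*1)²) = -2*(3 + (-½)²) = -2*(3 + ¼) = -2*13/4 = -13/2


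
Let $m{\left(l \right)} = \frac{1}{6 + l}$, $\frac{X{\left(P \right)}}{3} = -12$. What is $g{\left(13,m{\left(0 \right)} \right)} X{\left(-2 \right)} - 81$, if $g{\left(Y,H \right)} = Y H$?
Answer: $-159$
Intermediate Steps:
$X{\left(P \right)} = -36$ ($X{\left(P \right)} = 3 \left(-12\right) = -36$)
$g{\left(Y,H \right)} = H Y$
$g{\left(13,m{\left(0 \right)} \right)} X{\left(-2 \right)} - 81 = \frac{1}{6 + 0} \cdot 13 \left(-36\right) - 81 = \frac{1}{6} \cdot 13 \left(-36\right) - 81 = \frac{13}{6} \left(-36\right) - 81 = -78 - 81 = -159$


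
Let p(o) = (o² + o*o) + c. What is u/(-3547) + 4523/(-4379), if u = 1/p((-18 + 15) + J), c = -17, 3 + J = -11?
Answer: -9000172820/8713627593 ≈ -1.0329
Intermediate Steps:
J = -14 (J = -3 - 11 = -14)
p(o) = -17 + 2*o² (p(o) = (o² + o*o) - 17 = (o² + o²) - 17 = 2*o² - 17 = -17 + 2*o²)
u = 1/561 (u = 1/(-17 + 2*((-18 + 15) - 14)²) = 1/(-17 + 2*(-3 - 14)²) = 1/(-17 + 2*(-17)²) = 1/(-17 + 2*289) = 1/(-17 + 578) = 1/561 ≈ 0.0017825)
u/(-3547) + 4523/(-4379) = (1/561)/(-3547) + 4523/(-4379) = (1/561)*(-1/3547) + 4523*(-1/4379) = -1/1989867 - 4523/4379 = -9000172820/8713627593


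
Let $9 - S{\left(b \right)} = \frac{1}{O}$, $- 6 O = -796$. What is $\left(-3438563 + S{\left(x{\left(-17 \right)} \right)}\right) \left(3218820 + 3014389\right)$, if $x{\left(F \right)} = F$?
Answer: $- \frac{8530423863134455}{398} \approx -2.1433 \cdot 10^{13}$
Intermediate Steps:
$O = \frac{398}{3}$ ($O = \left(- \frac{1}{6}\right) \left(-796\right) = \frac{398}{3} \approx 132.67$)
$S{\left(b \right)} = \frac{3579}{398}$ ($S{\left(b \right)} = 9 - \frac{1}{\frac{398}{3}} = 9 - \frac{3}{398} = \frac{3579}{398}$)
$\left(-3438563 + S{\left(x{\left(-17 \right)} \right)}\right) \left(3218820 + 3014389\right) = \left(-3438563 + \frac{3579}{398}\right) \left(3218820 + 3014389\right) = \left(- \frac{1368544495}{398}\right) 6233209 = - \frac{8530423863134455}{398}$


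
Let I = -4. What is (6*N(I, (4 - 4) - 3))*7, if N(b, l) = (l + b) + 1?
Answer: -252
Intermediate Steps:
N(b, l) = 1 + b + l (N(b, l) = (b + l) + 1 = 1 + b + l)
(6*N(I, (4 - 4) - 3))*7 = (6*(1 - 4 + ((4 - 4) - 3)))*7 = (6*(1 - 4 + (0 - 3)))*7 = (6*(1 - 4 - 3))*7 = (6*(-6))*7 = -36*7 = -252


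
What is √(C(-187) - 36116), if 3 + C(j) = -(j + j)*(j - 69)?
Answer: I*√131863 ≈ 363.13*I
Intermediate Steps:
C(j) = -3 - 2*j*(-69 + j) (C(j) = -3 - (j + j)*(j - 69) = -3 - 2*j*(-69 + j))
√(C(-187) - 36116) = √((-3 - 2*(-187)² + 138*(-187)) - 36116) = √((-3 - 2*34969 - 25806) - 36116) = √((-3 - 69938 - 25806) - 36116) = √(-95747 - 36116) = √(-131863) = I*√131863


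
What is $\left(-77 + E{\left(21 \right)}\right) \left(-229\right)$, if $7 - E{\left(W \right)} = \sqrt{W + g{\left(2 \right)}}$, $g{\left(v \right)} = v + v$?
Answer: $17175$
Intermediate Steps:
$g{\left(v \right)} = 2 v$
$E{\left(W \right)} = 7 - \sqrt{4 + W}$ ($E{\left(W \right)} = 7 - \sqrt{W + 2 \cdot 2} = 7 - \sqrt{W + 4} = 7 - \sqrt{4 + W}$)
$\left(-77 + E{\left(21 \right)}\right) \left(-229\right) = \left(-77 + \left(7 - \sqrt{4 + 21}\right)\right) \left(-229\right) = \left(-77 + \left(7 - \sqrt{25}\right)\right) \left(-229\right) = \left(-77 + \left(7 - 5\right)\right) \left(-229\right) = \left(-77 + 2\right) \left(-229\right) = \left(-75\right) \left(-229\right) = 17175$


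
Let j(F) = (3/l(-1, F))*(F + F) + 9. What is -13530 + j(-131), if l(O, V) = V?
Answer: -13515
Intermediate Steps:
j(F) = 15 (j(F) = (3/F)*(F + F) + 9 = (3/F)*(2*F) + 9 = 6 + 9 = 15)
-13530 + j(-131) = -13530 + 15 = -13515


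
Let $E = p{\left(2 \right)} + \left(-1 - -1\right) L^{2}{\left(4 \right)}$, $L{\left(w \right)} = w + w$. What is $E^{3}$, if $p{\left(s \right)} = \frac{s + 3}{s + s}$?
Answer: $\frac{125}{64} \approx 1.9531$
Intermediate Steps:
$L{\left(w \right)} = 2 w$
$p{\left(s \right)} = \frac{3 + s}{2 s}$
$E = \frac{5}{4}$ ($E = \frac{3 + 2}{2 \cdot 2} + \left(-1 - -1\right) \left(2 \cdot 4\right)^{2} = \frac{1}{2} \cdot \frac{1}{2} \cdot 5 + \left(-1 + 1\right) 8^{2} = \frac{5}{4} + 0 \cdot 64 = \frac{5}{4} + 0 = \frac{5}{4} \approx 1.25$)
$E^{3} = \left(\frac{5}{4}\right)^{3} = \frac{125}{64}$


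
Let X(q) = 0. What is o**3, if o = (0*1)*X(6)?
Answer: 0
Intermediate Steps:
o = 0 (o = (0*1)*0 = 0*0 = 0)
o**3 = 0**3 = 0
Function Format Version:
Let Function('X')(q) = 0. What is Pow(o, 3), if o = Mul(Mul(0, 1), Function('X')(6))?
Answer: 0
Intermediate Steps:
o = 0 (o = Mul(Mul(0, 1), 0) = Mul(0, 0) = 0)
Pow(o, 3) = Pow(0, 3) = 0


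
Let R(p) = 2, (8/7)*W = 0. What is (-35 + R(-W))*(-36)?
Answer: 1188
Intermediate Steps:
W = 0 (W = (7/8)*0 = 0)
(-35 + R(-W))*(-36) = (-35 + 2)*(-36) = -33*(-36) = 1188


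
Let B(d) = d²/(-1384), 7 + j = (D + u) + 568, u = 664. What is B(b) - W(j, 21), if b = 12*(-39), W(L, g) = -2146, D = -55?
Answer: 343880/173 ≈ 1987.7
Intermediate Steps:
j = 1170 (j = -7 + ((-55 + 664) + 568) = -7 + (609 + 568) = -7 + 1177 = 1170)
b = -468
B(d) = -d²/1384
B(b) - W(j, 21) = -1/1384*(-468)² - 1*(-2146) = -1/1384*219024 + 2146 = -27378/173 + 2146 = 343880/173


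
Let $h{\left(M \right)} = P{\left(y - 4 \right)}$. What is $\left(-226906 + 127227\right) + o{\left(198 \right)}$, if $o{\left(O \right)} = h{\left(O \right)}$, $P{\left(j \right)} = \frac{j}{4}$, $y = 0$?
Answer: $-99680$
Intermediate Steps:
$P{\left(j \right)} = \frac{j}{4}$ ($P{\left(j \right)} = j \frac{1}{4} = \frac{j}{4}$)
$h{\left(M \right)} = -1$ ($h{\left(M \right)} = \frac{0 - 4}{4} = \frac{1}{4} \left(-4\right) = -1$)
$o{\left(O \right)} = -1$
$\left(-226906 + 127227\right) + o{\left(198 \right)} = \left(-226906 + 127227\right) - 1 = -99679 - 1 = -99680$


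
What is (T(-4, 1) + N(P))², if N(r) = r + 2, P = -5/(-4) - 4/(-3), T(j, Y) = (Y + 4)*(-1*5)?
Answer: 60025/144 ≈ 416.84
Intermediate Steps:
T(j, Y) = -20 - 5*Y (T(j, Y) = (4 + Y)*(-5) = -20 - 5*Y)
P = 31/12 (P = -5*(-¼) - 4*(-⅓) = 5/4 + 4/3 = 31/12 ≈ 2.5833)
N(r) = 2 + r
(T(-4, 1) + N(P))² = ((-20 - 5*1) + (2 + 31/12))² = ((-20 - 5) + 55/12)² = (-25 + 55/12)² = (-245/12)² = 60025/144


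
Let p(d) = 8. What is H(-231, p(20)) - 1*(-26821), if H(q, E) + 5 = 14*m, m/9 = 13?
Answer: 28454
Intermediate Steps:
m = 117 (m = 9*13 = 117)
H(q, E) = 1633 (H(q, E) = -5 + 14*117 = -5 + 1638 = 1633)
H(-231, p(20)) - 1*(-26821) = 1633 - 1*(-26821) = 1633 + 26821 = 28454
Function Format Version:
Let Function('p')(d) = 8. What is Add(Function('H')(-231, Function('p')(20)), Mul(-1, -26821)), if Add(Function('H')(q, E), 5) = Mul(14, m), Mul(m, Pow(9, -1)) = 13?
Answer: 28454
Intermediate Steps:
m = 117 (m = Mul(9, 13) = 117)
Function('H')(q, E) = 1633 (Function('H')(q, E) = Add(-5, Mul(14, 117)) = Add(-5, 1638) = 1633)
Add(Function('H')(-231, Function('p')(20)), Mul(-1, -26821)) = Add(1633, Mul(-1, -26821)) = Add(1633, 26821) = 28454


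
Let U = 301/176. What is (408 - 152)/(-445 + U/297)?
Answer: -13381632/23260739 ≈ -0.57529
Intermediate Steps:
U = 301/176 (U = 301*(1/176) = 301/176 ≈ 1.7102)
(408 - 152)/(-445 + U/297) = (408 - 152)/(-445 + (301/176)/297) = 256/(-445 + (301/176)*(1/297)) = 256/(-445 + 301/52272) = 256/(-23260739/52272) = 256*(-52272/23260739) = -13381632/23260739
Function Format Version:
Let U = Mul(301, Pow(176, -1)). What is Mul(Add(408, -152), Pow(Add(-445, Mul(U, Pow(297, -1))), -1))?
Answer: Rational(-13381632, 23260739) ≈ -0.57529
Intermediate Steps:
U = Rational(301, 176) (U = Mul(301, Rational(1, 176)) = Rational(301, 176) ≈ 1.7102)
Mul(Add(408, -152), Pow(Add(-445, Mul(U, Pow(297, -1))), -1)) = Mul(Add(408, -152), Pow(Add(-445, Mul(Rational(301, 176), Pow(297, -1))), -1)) = Mul(256, Pow(Add(-445, Mul(Rational(301, 176), Rational(1, 297))), -1)) = Mul(256, Pow(Add(-445, Rational(301, 52272)), -1)) = Mul(256, Pow(Rational(-23260739, 52272), -1)) = Mul(256, Rational(-52272, 23260739)) = Rational(-13381632, 23260739)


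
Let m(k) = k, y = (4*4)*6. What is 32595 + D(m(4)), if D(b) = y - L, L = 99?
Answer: 32592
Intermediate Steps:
y = 96 (y = 16*6 = 96)
D(b) = -3 (D(b) = 96 - 1*99 = 96 - 99 = -3)
32595 + D(m(4)) = 32595 - 3 = 32592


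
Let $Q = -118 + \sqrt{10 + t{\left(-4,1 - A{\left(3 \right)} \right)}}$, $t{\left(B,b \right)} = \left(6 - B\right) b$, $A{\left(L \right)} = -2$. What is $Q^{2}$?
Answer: $13964 - 472 \sqrt{10} \approx 12471.0$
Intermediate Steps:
$t{\left(B,b \right)} = b \left(6 - B\right)$
$Q = -118 + 2 \sqrt{10}$ ($Q = -118 + \sqrt{10 + \left(1 - -2\right) \left(6 - -4\right)} = -118 + \sqrt{10 + \left(1 + 2\right) \left(6 + 4\right)} = -118 + \sqrt{10 + 3 \cdot 10} = -118 + \sqrt{10 + 30} = -118 + \sqrt{40} = -118 + 2 \sqrt{10} \approx -111.68$)
$Q^{2} = \left(-118 + 2 \sqrt{10}\right)^{2}$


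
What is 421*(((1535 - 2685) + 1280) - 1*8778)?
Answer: -3640808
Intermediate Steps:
421*(((1535 - 2685) + 1280) - 1*8778) = 421*((-1150 + 1280) - 8778) = 421*(130 - 8778) = 421*(-8648) = -3640808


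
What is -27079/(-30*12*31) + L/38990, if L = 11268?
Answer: 118156109/43512840 ≈ 2.7154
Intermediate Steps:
-27079/(-30*12*31) + L/38990 = -27079/(-30*12*31) + 11268/38990 = -27079/((-360*31)) + 11268*(1/38990) = -27079/(-11160) + 5634/19495 = -27079*(-1/11160) + 5634/19495 = 27079/11160 + 5634/19495 = 118156109/43512840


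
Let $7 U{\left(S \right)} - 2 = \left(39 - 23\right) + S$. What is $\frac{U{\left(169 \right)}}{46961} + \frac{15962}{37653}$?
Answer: $\frac{750597355}{1768222533} \approx 0.42449$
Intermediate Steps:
$U{\left(S \right)} = \frac{18}{7} + \frac{S}{7}$ ($U{\left(S \right)} = \frac{2}{7} + \frac{\left(39 - 23\right) + S}{7} = \frac{2}{7} + \frac{16 + S}{7} = \frac{2}{7} + \left(\frac{16}{7} + \frac{S}{7}\right) = \frac{18}{7} + \frac{S}{7}$)
$\frac{U{\left(169 \right)}}{46961} + \frac{15962}{37653} = \frac{\frac{18}{7} + \frac{1}{7} \cdot 169}{46961} + \frac{15962}{37653} = \left(\frac{18}{7} + \frac{169}{7}\right) \frac{1}{46961} + 15962 \cdot \frac{1}{37653} = \frac{187}{7} \cdot \frac{1}{46961} + \frac{15962}{37653} = \frac{187}{328727} + \frac{15962}{37653} = \frac{750597355}{1768222533}$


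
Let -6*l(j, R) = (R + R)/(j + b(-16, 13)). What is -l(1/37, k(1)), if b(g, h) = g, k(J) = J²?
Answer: -37/1773 ≈ -0.020869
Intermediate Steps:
l(j, R) = -R/(3*(-16 + j)) (l(j, R) = -(R + R)/(6*(j - 16)) = -2*R/(6*(-16 + j)) = -R/(3*(-16 + j)))
-l(1/37, k(1)) = -(-1)*1²/(-48 + 3/37) = -(-1)/(-48 + 3*(1/37)) = -(-1)/(-48 + 3/37) = -(-1)/(-1773/37) = -(-1)*(-37)/1773 = -1*37/1773 = -37/1773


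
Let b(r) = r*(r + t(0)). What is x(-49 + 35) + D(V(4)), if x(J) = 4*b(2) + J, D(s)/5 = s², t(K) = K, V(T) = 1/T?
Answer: 37/16 ≈ 2.3125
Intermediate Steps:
b(r) = r² (b(r) = r*(r + 0) = r*r = r²)
D(s) = 5*s²
x(J) = 16 + J (x(J) = 4*2² + J = 4*4 + J = 16 + J)
x(-49 + 35) + D(V(4)) = (16 + (-49 + 35)) + 5*(1/4)² = (16 - 14) + 5*(¼)² = 2 + 5*(1/16) = 2 + 5/16 = 37/16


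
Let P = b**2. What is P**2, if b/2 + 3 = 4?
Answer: 16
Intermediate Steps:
b = 2 (b = -6 + 2*4 = -6 + 8 = 2)
P = 4 (P = 2**2 = 4)
P**2 = 4**2 = 16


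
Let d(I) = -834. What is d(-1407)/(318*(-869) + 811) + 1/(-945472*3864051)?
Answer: 3046895590302517/1006611737371175232 ≈ 0.0030269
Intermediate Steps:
d(-1407)/(318*(-869) + 811) + 1/(-945472*3864051) = -834/(318*(-869) + 811) + 1/(-945472*3864051) = -834/(-276342 + 811) - 1/945472*1/3864051 = -834/(-275531) - 1/3653352027072 = -834*(-1/275531) - 1/3653352027072 = 834/275531 - 1/3653352027072 = 3046895590302517/1006611737371175232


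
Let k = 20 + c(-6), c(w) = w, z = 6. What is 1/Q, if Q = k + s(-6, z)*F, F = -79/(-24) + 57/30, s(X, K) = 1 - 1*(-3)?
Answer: 30/1043 ≈ 0.028763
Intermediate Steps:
s(X, K) = 4 (s(X, K) = 1 + 3 = 4)
F = 623/120 (F = -79*(-1/24) + 57*(1/30) = 79/24 + 19/10 = 623/120 ≈ 5.1917)
k = 14 (k = 20 - 6 = 14)
Q = 1043/30 (Q = 14 + 4*(623/120) = 14 + 623/30 = 1043/30 ≈ 34.767)
1/Q = 1/(1043/30) = 30/1043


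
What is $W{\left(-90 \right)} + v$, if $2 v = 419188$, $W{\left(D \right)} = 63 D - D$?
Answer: $204014$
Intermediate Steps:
$W{\left(D \right)} = 62 D$
$v = 209594$ ($v = \frac{1}{2} \cdot 419188 = 209594$)
$W{\left(-90 \right)} + v = 62 \left(-90\right) + 209594 = -5580 + 209594 = 204014$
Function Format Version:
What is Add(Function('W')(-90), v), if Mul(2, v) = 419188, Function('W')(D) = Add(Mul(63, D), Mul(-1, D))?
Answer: 204014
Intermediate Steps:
Function('W')(D) = Mul(62, D)
v = 209594 (v = Mul(Rational(1, 2), 419188) = 209594)
Add(Function('W')(-90), v) = Add(Mul(62, -90), 209594) = Add(-5580, 209594) = 204014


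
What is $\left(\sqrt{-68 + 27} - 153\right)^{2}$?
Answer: $\left(153 - i \sqrt{41}\right)^{2} \approx 23368.0 - 1959.4 i$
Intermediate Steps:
$\left(\sqrt{-68 + 27} - 153\right)^{2} = \left(\sqrt{-41} - 153\right)^{2} = \left(i \sqrt{41} - 153\right)^{2} = \left(-153 + i \sqrt{41}\right)^{2}$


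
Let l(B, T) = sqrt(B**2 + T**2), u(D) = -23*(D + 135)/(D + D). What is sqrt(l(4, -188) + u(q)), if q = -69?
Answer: sqrt(11 + 4*sqrt(2210)) ≈ 14.108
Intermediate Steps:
u(D) = -23*(135 + D)/(2*D)
sqrt(l(4, -188) + u(q)) = sqrt(sqrt(4**2 + (-188)**2) + (23/2)*(-135 - 1*(-69))/(-69)) = sqrt(sqrt(16 + 35344) + (23/2)*(-1/69)*(-135 + 69)) = sqrt(sqrt(35360) + (23/2)*(-1/69)*(-66)) = sqrt(4*sqrt(2210) + 11) = sqrt(11 + 4*sqrt(2210))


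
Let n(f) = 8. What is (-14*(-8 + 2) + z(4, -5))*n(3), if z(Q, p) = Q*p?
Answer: 512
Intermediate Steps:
(-14*(-8 + 2) + z(4, -5))*n(3) = (-14*(-8 + 2) + 4*(-5))*8 = (-14*(-6) - 20)*8 = (84 - 20)*8 = 64*8 = 512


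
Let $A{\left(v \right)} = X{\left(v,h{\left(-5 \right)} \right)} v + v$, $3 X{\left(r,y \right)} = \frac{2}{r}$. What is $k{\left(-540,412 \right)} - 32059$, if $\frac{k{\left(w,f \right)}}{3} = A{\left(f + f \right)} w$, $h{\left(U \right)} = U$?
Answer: $-1368019$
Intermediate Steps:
$X{\left(r,y \right)} = \frac{2}{3 r}$ ($X{\left(r,y \right)} = \frac{2 \frac{1}{r}}{3} = \frac{2}{3 r}$)
$A{\left(v \right)} = \frac{2}{3} + v$ ($A{\left(v \right)} = \frac{2}{3 v} v + v = \frac{2}{3} + v$)
$k{\left(w,f \right)} = 3 w \left(\frac{2}{3} + 2 f\right)$ ($k{\left(w,f \right)} = 3 \left(\frac{2}{3} + \left(f + f\right)\right) w = 3 \left(\frac{2}{3} + 2 f\right) w = 3 w \left(\frac{2}{3} + 2 f\right)$)
$k{\left(-540,412 \right)} - 32059 = 2 \left(-540\right) \left(1 + 3 \cdot 412\right) - 32059 = 2 \left(-540\right) \left(1 + 1236\right) - 32059 = 2 \left(-540\right) 1237 - 32059 = -1335960 - 32059 = -1368019$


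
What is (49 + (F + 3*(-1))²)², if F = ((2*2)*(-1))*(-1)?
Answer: 2500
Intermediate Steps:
F = 4 (F = (4*(-1))*(-1) = -4*(-1) = 4)
(49 + (F + 3*(-1))²)² = (49 + (4 + 3*(-1))²)² = (49 + (4 - 3)²)² = (49 + 1²)² = (49 + 1)² = 50² = 2500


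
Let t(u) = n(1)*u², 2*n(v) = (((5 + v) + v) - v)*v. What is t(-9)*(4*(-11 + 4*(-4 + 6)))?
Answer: -2916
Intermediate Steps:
n(v) = v*(5 + v)/2 (n(v) = ((((5 + v) + v) - v)*v)/2 = (((5 + 2*v) - v)*v)/2 = ((5 + v)*v)/2 = (v*(5 + v))/2 = v*(5 + v)/2)
t(u) = 3*u² (t(u) = ((½)*1*(5 + 1))*u² = ((½)*1*6)*u² = 3*u²)
t(-9)*(4*(-11 + 4*(-4 + 6))) = (3*(-9)²)*(4*(-11 + 4*(-4 + 6))) = (3*81)*(4*(-11 + 4*2)) = 243*(4*(-11 + 8)) = 243*(4*(-3)) = 243*(-12) = -2916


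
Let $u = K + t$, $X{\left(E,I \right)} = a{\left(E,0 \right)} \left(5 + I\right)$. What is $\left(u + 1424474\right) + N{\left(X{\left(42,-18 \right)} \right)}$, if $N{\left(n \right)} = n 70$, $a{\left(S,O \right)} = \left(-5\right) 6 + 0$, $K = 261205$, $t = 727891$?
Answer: $2440870$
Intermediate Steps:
$a{\left(S,O \right)} = -30$ ($a{\left(S,O \right)} = -30 + 0 = -30$)
$X{\left(E,I \right)} = -150 - 30 I$ ($X{\left(E,I \right)} = - 30 \left(5 + I\right) = -150 - 30 I$)
$N{\left(n \right)} = 70 n$
$u = 989096$ ($u = 261205 + 727891 = 989096$)
$\left(u + 1424474\right) + N{\left(X{\left(42,-18 \right)} \right)} = \left(989096 + 1424474\right) + 70 \left(-150 - -540\right) = 2413570 + 70 \left(-150 + 540\right) = 2413570 + 70 \cdot 390 = 2413570 + 27300 = 2440870$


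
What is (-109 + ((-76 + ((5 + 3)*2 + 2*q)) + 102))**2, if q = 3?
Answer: 3721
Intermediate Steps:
(-109 + ((-76 + ((5 + 3)*2 + 2*q)) + 102))**2 = (-109 + ((-76 + ((5 + 3)*2 + 2*3)) + 102))**2 = (-109 + ((-76 + (8*2 + 6)) + 102))**2 = (-109 + ((-76 + (16 + 6)) + 102))**2 = (-109 + ((-76 + 22) + 102))**2 = (-109 + (-54 + 102))**2 = (-109 + 48)**2 = (-61)**2 = 3721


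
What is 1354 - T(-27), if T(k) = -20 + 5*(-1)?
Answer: 1379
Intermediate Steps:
T(k) = -25 (T(k) = -20 - 5 = -25)
1354 - T(-27) = 1354 - 1*(-25) = 1354 + 25 = 1379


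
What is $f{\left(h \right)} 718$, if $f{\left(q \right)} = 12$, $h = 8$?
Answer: $8616$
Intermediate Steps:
$f{\left(h \right)} 718 = 12 \cdot 718 = 8616$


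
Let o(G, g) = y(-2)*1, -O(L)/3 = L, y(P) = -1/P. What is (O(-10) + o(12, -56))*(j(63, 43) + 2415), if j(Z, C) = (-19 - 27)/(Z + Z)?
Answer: 4639721/63 ≈ 73646.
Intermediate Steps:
O(L) = -3*L
j(Z, C) = -23/Z (j(Z, C) = -46*1/(2*Z) = -23/Z)
o(G, g) = ½ (o(G, g) = -1/(-2)*1 = -1*(-½)*1 = (½)*1 = ½)
(O(-10) + o(12, -56))*(j(63, 43) + 2415) = (-3*(-10) + ½)*(-23/63 + 2415) = (30 + ½)*(-23*1/63 + 2415) = 61*(-23/63 + 2415)/2 = (61/2)*(152122/63) = 4639721/63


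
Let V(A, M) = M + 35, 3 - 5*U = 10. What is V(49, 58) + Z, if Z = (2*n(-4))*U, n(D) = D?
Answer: 521/5 ≈ 104.20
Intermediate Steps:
U = -7/5 (U = 3/5 - 1/5*10 = 3/5 - 2 = -7/5 ≈ -1.4000)
V(A, M) = 35 + M
Z = 56/5 (Z = (2*(-4))*(-7/5) = -8*(-7/5) = 56/5 ≈ 11.200)
V(49, 58) + Z = (35 + 58) + 56/5 = 93 + 56/5 = 521/5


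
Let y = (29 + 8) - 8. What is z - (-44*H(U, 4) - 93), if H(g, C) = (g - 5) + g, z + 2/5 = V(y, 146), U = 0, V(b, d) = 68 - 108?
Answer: -837/5 ≈ -167.40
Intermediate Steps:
y = 29 (y = 37 - 8 = 29)
V(b, d) = -40
z = -202/5 (z = -⅖ - 40 = -202/5 ≈ -40.400)
H(g, C) = -5 + 2*g (H(g, C) = (-5 + g) + g = -5 + 2*g)
z - (-44*H(U, 4) - 93) = -202/5 - (-44*(-5 + 2*0) - 93) = -202/5 - (-44*(-5 + 0) - 93) = -202/5 - (-44*(-5) - 93) = -202/5 - (220 - 93) = -202/5 - 1*127 = -202/5 - 127 = -837/5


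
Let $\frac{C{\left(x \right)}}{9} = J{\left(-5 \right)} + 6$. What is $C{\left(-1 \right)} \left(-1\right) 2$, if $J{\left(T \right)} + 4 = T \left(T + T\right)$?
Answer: $-936$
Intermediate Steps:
$J{\left(T \right)} = -4 + 2 T^{2}$ ($J{\left(T \right)} = -4 + T \left(T + T\right) = -4 + T 2 T = -4 + 2 T^{2}$)
$C{\left(x \right)} = 468$ ($C{\left(x \right)} = 9 \left(\left(-4 + 2 \left(-5\right)^{2}\right) + 6\right) = 9 \left(\left(-4 + 2 \cdot 25\right) + 6\right) = 9 \left(\left(-4 + 50\right) + 6\right) = 9 \left(46 + 6\right) = 9 \cdot 52 = 468$)
$C{\left(-1 \right)} \left(-1\right) 2 = 468 \left(-1\right) 2 = \left(-468\right) 2 = -936$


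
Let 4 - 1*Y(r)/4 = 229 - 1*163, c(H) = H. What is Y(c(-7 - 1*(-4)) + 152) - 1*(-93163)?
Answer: 92915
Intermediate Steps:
Y(r) = -248 (Y(r) = 16 - 4*(229 - 1*163) = 16 - 4*(229 - 163) = 16 - 4*66 = 16 - 264 = -248)
Y(c(-7 - 1*(-4)) + 152) - 1*(-93163) = -248 - 1*(-93163) = -248 + 93163 = 92915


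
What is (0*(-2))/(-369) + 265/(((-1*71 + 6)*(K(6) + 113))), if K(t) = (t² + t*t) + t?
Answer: -53/2483 ≈ -0.021345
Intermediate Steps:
K(t) = t + 2*t² (K(t) = (t² + t²) + t = 2*t² + t = t + 2*t²)
(0*(-2))/(-369) + 265/(((-1*71 + 6)*(K(6) + 113))) = (0*(-2))/(-369) + 265/(((-1*71 + 6)*(6*(1 + 2*6) + 113))) = 0*(-1/369) + 265/(((-71 + 6)*(6*(1 + 12) + 113))) = 0 + 265/((-65*(6*13 + 113))) = 0 + 265/((-65*(78 + 113))) = 0 + 265/((-65*191)) = 0 + 265/(-12415) = 0 + 265*(-1/12415) = 0 - 53/2483 = -53/2483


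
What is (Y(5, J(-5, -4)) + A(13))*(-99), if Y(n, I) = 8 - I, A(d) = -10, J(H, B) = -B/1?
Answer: 594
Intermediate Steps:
J(H, B) = -B (J(H, B) = -B*1 = -B)
(Y(5, J(-5, -4)) + A(13))*(-99) = ((8 - (-1)*(-4)) - 10)*(-99) = ((8 - 1*4) - 10)*(-99) = ((8 - 4) - 10)*(-99) = (4 - 10)*(-99) = -6*(-99) = 594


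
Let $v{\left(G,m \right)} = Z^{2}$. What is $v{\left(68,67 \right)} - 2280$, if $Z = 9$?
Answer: $-2199$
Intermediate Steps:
$v{\left(G,m \right)} = 81$ ($v{\left(G,m \right)} = 9^{2} = 81$)
$v{\left(68,67 \right)} - 2280 = 81 - 2280 = -2199$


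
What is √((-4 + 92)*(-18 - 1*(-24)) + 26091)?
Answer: √26619 ≈ 163.15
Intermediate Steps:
√((-4 + 92)*(-18 - 1*(-24)) + 26091) = √(88*(-18 + 24) + 26091) = √(88*6 + 26091) = √(528 + 26091) = √26619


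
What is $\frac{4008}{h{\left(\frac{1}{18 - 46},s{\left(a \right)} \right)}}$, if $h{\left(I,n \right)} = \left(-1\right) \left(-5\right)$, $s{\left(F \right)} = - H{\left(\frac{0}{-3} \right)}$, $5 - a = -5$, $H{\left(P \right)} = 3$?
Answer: $\frac{4008}{5} \approx 801.6$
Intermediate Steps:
$a = 10$ ($a = 5 - -5 = 5 + 5 = 10$)
$s{\left(F \right)} = -3$ ($s{\left(F \right)} = \left(-1\right) 3 = -3$)
$h{\left(I,n \right)} = 5$
$\frac{4008}{h{\left(\frac{1}{18 - 46},s{\left(a \right)} \right)}} = \frac{4008}{5}$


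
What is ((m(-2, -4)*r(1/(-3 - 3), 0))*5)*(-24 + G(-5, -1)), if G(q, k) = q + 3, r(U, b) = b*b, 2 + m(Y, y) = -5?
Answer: 0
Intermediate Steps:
m(Y, y) = -7 (m(Y, y) = -2 - 5 = -7)
r(U, b) = b²
G(q, k) = 3 + q
((m(-2, -4)*r(1/(-3 - 3), 0))*5)*(-24 + G(-5, -1)) = (-7*0²*5)*(-24 + (3 - 5)) = (-7*0*5)*(-24 - 2) = (0*5)*(-26) = 0*(-26) = 0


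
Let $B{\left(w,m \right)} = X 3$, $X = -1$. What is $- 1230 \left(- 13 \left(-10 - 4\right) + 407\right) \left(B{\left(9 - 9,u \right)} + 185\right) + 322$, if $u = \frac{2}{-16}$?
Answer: $-131853218$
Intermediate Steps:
$u = - \frac{1}{8}$ ($u = 2 \left(- \frac{1}{16}\right) = - \frac{1}{8} \approx -0.125$)
$B{\left(w,m \right)} = -3$ ($B{\left(w,m \right)} = \left(-1\right) 3 = -3$)
$- 1230 \left(- 13 \left(-10 - 4\right) + 407\right) \left(B{\left(9 - 9,u \right)} + 185\right) + 322 = - 1230 \left(- 13 \left(-10 - 4\right) + 407\right) \left(-3 + 185\right) + 322 = - 1230 \left(\left(-13\right) \left(-14\right) + 407\right) 182 + 322 = - 1230 \left(182 + 407\right) 182 + 322 = - 1230 \cdot 589 \cdot 182 + 322 = \left(-1230\right) 107198 + 322 = -131853540 + 322 = -131853218$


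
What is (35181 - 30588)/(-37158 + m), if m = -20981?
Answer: -4593/58139 ≈ -0.079000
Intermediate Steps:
(35181 - 30588)/(-37158 + m) = (35181 - 30588)/(-37158 - 20981) = 4593/(-58139) = 4593*(-1/58139) = -4593/58139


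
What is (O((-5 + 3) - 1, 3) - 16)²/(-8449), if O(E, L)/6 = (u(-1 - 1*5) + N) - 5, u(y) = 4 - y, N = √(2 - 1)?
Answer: -400/8449 ≈ -0.047343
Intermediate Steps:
N = 1 (N = √1 = 1)
O(E, L) = 36 (O(E, L) = 6*(((4 - (-1 - 1*5)) + 1) - 5) = 6*(((4 - (-1 - 5)) + 1) - 5) = 6*(((4 - 1*(-6)) + 1) - 5) = 6*(((4 + 6) + 1) - 5) = 6*((10 + 1) - 5) = 6*(11 - 5) = 6*6 = 36)
(O((-5 + 3) - 1, 3) - 16)²/(-8449) = (36 - 16)²/(-8449) = 20²*(-1/8449) = 400*(-1/8449) = -400/8449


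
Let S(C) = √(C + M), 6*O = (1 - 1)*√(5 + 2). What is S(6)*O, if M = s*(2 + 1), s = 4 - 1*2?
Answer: 0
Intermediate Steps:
s = 2 (s = 4 - 2 = 2)
M = 6 (M = 2*(2 + 1) = 2*3 = 6)
O = 0 (O = ((1 - 1)*√(5 + 2))/6 = (0*√7)/6 = (⅙)*0 = 0)
S(C) = √(6 + C) (S(C) = √(C + 6) = √(6 + C))
S(6)*O = √(6 + 6)*0 = √12*0 = (2*√3)*0 = 0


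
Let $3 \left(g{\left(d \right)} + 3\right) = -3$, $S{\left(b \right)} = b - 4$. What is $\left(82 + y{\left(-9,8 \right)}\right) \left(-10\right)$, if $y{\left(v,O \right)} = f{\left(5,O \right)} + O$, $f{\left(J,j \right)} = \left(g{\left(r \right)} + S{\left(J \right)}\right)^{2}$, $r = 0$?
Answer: $-990$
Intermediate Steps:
$S{\left(b \right)} = -4 + b$ ($S{\left(b \right)} = b - 4 = -4 + b$)
$g{\left(d \right)} = -4$ ($g{\left(d \right)} = -3 + \frac{1}{3} \left(-3\right) = -3 - 1 = -4$)
$f{\left(J,j \right)} = \left(-8 + J\right)^{2}$ ($f{\left(J,j \right)} = \left(-4 + \left(-4 + J\right)\right)^{2} = \left(-8 + J\right)^{2}$)
$y{\left(v,O \right)} = 9 + O$ ($y{\left(v,O \right)} = \left(-8 + 5\right)^{2} + O = \left(-3\right)^{2} + O = 9 + O$)
$\left(82 + y{\left(-9,8 \right)}\right) \left(-10\right) = \left(82 + \left(9 + 8\right)\right) \left(-10\right) = \left(82 + 17\right) \left(-10\right) = 99 \left(-10\right) = -990$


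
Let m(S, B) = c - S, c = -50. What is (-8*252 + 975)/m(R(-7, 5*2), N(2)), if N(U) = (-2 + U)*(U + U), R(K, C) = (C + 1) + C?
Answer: 1041/71 ≈ 14.662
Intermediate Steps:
R(K, C) = 1 + 2*C (R(K, C) = (1 + C) + C = 1 + 2*C)
N(U) = 2*U*(-2 + U) (N(U) = (-2 + U)*(2*U) = 2*U*(-2 + U))
m(S, B) = -50 - S
(-8*252 + 975)/m(R(-7, 5*2), N(2)) = (-8*252 + 975)/(-50 - (1 + 2*(5*2))) = (-2016 + 975)/(-50 - (1 + 2*10)) = -1041/(-50 - (1 + 20)) = -1041/(-50 - 1*21) = -1041/(-50 - 21) = -1041/(-71) = -1041*(-1/71) = 1041/71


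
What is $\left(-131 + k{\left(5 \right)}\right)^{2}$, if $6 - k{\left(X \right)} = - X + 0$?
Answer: $14400$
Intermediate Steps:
$k{\left(X \right)} = 6 + X$ ($k{\left(X \right)} = 6 - \left(- X + 0\right) = 6 - - X = 6 + X$)
$\left(-131 + k{\left(5 \right)}\right)^{2} = \left(-131 + \left(6 + 5\right)\right)^{2} = \left(-131 + 11\right)^{2} = \left(-120\right)^{2} = 14400$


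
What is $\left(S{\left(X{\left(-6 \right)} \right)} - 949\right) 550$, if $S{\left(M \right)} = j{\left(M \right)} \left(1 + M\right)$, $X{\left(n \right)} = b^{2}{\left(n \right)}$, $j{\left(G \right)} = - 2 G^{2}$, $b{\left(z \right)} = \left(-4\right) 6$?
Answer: $-210578749150$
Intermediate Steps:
$b{\left(z \right)} = -24$
$X{\left(n \right)} = 576$ ($X{\left(n \right)} = \left(-24\right)^{2} = 576$)
$S{\left(M \right)} = - 2 M^{2} \left(1 + M\right)$
$\left(S{\left(X{\left(-6 \right)} \right)} - 949\right) 550 = \left(2 \cdot 576^{2} \left(-1 - 576\right) - 949\right) 550 = \left(2 \cdot 331776 \left(-1 - 576\right) - 949\right) 550 = \left(2 \cdot 331776 \left(-577\right) - 949\right) 550 = \left(-382869504 - 949\right) 550 = \left(-382870453\right) 550 = -210578749150$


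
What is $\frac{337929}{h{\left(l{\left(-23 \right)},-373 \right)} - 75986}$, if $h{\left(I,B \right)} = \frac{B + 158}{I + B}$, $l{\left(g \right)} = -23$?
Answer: $- \frac{133819884}{30090241} \approx -4.4473$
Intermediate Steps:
$h{\left(I,B \right)} = \frac{158 + B}{B + I}$
$\frac{337929}{h{\left(l{\left(-23 \right)},-373 \right)} - 75986} = \frac{337929}{\frac{158 - 373}{-373 - 23} - 75986} = \frac{337929}{\frac{1}{-396} \left(-215\right) - 75986} = \frac{337929}{\left(- \frac{1}{396}\right) \left(-215\right) - 75986} = \frac{337929}{\frac{215}{396} - 75986} = \frac{337929}{- \frac{30090241}{396}} = 337929 \left(- \frac{396}{30090241}\right) = - \frac{133819884}{30090241}$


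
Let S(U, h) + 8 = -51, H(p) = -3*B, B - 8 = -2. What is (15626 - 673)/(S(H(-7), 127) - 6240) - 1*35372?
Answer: -222823181/6299 ≈ -35374.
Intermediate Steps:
B = 6 (B = 8 - 2 = 6)
H(p) = -18 (H(p) = -3*6 = -18)
S(U, h) = -59 (S(U, h) = -8 - 51 = -59)
(15626 - 673)/(S(H(-7), 127) - 6240) - 1*35372 = (15626 - 673)/(-59 - 6240) - 1*35372 = 14953/(-6299) - 35372 = 14953*(-1/6299) - 35372 = -14953/6299 - 35372 = -222823181/6299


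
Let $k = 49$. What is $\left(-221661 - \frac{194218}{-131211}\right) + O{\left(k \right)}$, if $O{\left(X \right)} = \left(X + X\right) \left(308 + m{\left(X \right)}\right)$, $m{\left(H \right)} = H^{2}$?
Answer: $\frac{5749991449}{131211} \approx 43823.0$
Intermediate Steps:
$O{\left(X \right)} = 2 X \left(308 + X^{2}\right)$ ($O{\left(X \right)} = \left(X + X\right) \left(308 + X^{2}\right) = 2 X \left(308 + X^{2}\right)$)
$\left(-221661 - \frac{194218}{-131211}\right) + O{\left(k \right)} = \left(-221661 - \frac{194218}{-131211}\right) + 2 \cdot 49 \left(308 + 49^{2}\right) = \left(-221661 - 194218 \left(- \frac{1}{131211}\right)\right) + 2 \cdot 49 \left(308 + 2401\right) = \left(-221661 - - \frac{194218}{131211}\right) + 2 \cdot 49 \cdot 2709 = \left(-221661 + \frac{194218}{131211}\right) + 265482 = - \frac{29084167253}{131211} + 265482 = \frac{5749991449}{131211}$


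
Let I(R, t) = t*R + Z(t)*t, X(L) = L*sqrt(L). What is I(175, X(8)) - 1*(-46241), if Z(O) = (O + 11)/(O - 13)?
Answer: 15872951/343 + 970880*sqrt(2)/343 ≈ 50280.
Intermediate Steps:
X(L) = L**(3/2)
Z(O) = (11 + O)/(-13 + O)
I(R, t) = R*t + t*(11 + t)/(-13 + t) (I(R, t) = t*R + ((11 + t)/(-13 + t))*t = R*t + t*(11 + t)/(-13 + t))
I(175, X(8)) - 1*(-46241) = 8**(3/2)*(11 + 8**(3/2) + 175*(-13 + 8**(3/2)))/(-13 + 8**(3/2)) - 1*(-46241) = (16*sqrt(2))*(11 + 16*sqrt(2) + 175*(-13 + 16*sqrt(2)))/(-13 + 16*sqrt(2)) + 46241 = (16*sqrt(2))*(11 + 16*sqrt(2) + (-2275 + 2800*sqrt(2)))/(-13 + 16*sqrt(2)) + 46241 = (16*sqrt(2))*(-2264 + 2816*sqrt(2))/(-13 + 16*sqrt(2)) + 46241 = 16*sqrt(2)*(-2264 + 2816*sqrt(2))/(-13 + 16*sqrt(2)) + 46241 = 46241 + 16*sqrt(2)*(-2264 + 2816*sqrt(2))/(-13 + 16*sqrt(2))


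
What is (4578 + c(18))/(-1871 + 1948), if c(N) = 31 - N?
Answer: 4591/77 ≈ 59.623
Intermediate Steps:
(4578 + c(18))/(-1871 + 1948) = (4578 + (31 - 1*18))/(-1871 + 1948) = (4578 + (31 - 18))/77 = (4578 + 13)*(1/77) = 4591*(1/77) = 4591/77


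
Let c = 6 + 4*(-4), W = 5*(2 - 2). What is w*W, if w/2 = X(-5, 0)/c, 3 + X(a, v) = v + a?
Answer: 0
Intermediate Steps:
X(a, v) = -3 + a + v (X(a, v) = -3 + (v + a) = -3 + (a + v) = -3 + a + v)
W = 0 (W = 5*0 = 0)
c = -10 (c = 6 - 16 = -10)
w = 8/5 (w = 2*((-3 - 5 + 0)/(-10)) = 2*(-8*(-⅒)) = 2*(⅘) = 8/5 ≈ 1.6000)
w*W = (8/5)*0 = 0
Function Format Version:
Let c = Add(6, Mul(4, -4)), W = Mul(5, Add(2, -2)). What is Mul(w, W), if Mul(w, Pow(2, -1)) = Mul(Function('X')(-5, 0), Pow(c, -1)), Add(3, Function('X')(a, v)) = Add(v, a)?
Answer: 0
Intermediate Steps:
Function('X')(a, v) = Add(-3, a, v) (Function('X')(a, v) = Add(-3, Add(v, a)) = Add(-3, Add(a, v)) = Add(-3, a, v))
W = 0 (W = Mul(5, 0) = 0)
c = -10 (c = Add(6, -16) = -10)
w = Rational(8, 5) (w = Mul(2, Mul(Add(-3, -5, 0), Pow(-10, -1))) = Mul(2, Mul(-8, Rational(-1, 10))) = Mul(2, Rational(4, 5)) = Rational(8, 5) ≈ 1.6000)
Mul(w, W) = Mul(Rational(8, 5), 0) = 0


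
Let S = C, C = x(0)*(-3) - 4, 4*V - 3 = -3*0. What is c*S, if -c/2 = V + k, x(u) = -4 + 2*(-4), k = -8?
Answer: 464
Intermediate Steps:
x(u) = -12 (x(u) = -4 - 8 = -12)
V = 3/4 (V = 3/4 + (-3*0)/4 = 3/4 + (1/4)*0 = 3/4 + 0 = 3/4 ≈ 0.75000)
C = 32 (C = -12*(-3) - 4 = 36 - 4 = 32)
S = 32
c = 29/2 (c = -2*(3/4 - 8) = -2*(-29/4) = 29/2 ≈ 14.500)
c*S = (29/2)*32 = 464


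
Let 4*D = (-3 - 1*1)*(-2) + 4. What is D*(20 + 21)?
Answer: 123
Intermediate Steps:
D = 3 (D = ((-3 - 1*1)*(-2) + 4)/4 = ((-3 - 1)*(-2) + 4)/4 = (-4*(-2) + 4)/4 = (8 + 4)/4 = (¼)*12 = 3)
D*(20 + 21) = 3*(20 + 21) = 3*41 = 123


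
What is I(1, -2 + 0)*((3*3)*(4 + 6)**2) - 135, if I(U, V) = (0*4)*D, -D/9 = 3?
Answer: -135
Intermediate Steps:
D = -27 (D = -9*3 = -27)
I(U, V) = 0 (I(U, V) = (0*4)*(-27) = 0*(-27) = 0)
I(1, -2 + 0)*((3*3)*(4 + 6)**2) - 135 = 0*((3*3)*(4 + 6)**2) - 135 = 0*(9*10**2) - 135 = 0*(9*100) - 135 = 0*900 - 135 = 0 - 135 = -135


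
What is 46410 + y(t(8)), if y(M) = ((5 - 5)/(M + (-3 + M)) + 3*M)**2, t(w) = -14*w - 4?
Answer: 167514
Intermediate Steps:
t(w) = -4 - 14*w
y(M) = 9*M**2 (y(M) = (0/(-3 + 2*M) + 3*M)**2 = (0 + 3*M)**2 = (3*M)**2 = 9*M**2)
46410 + y(t(8)) = 46410 + 9*(-4 - 14*8)**2 = 46410 + 9*(-4 - 112)**2 = 46410 + 9*(-116)**2 = 46410 + 9*13456 = 46410 + 121104 = 167514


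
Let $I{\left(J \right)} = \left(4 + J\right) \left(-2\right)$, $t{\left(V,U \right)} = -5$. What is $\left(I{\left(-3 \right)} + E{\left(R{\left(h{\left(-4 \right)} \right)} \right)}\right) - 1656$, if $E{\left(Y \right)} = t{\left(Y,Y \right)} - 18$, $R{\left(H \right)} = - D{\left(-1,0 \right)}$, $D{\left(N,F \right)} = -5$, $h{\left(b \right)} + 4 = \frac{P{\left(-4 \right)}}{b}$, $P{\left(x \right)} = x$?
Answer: $-1681$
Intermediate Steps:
$I{\left(J \right)} = -8 - 2 J$
$h{\left(b \right)} = -4 - \frac{4}{b}$
$R{\left(H \right)} = 5$ ($R{\left(H \right)} = \left(-1\right) \left(-5\right) = 5$)
$E{\left(Y \right)} = -23$ ($E{\left(Y \right)} = -5 - 18 = -23$)
$\left(I{\left(-3 \right)} + E{\left(R{\left(h{\left(-4 \right)} \right)} \right)}\right) - 1656 = \left(\left(-8 - -6\right) - 23\right) - 1656 = \left(\left(-8 + 6\right) - 23\right) - 1656 = \left(-2 - 23\right) - 1656 = -25 - 1656 = -1681$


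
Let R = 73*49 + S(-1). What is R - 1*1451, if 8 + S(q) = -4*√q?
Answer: 2118 - 4*I ≈ 2118.0 - 4.0*I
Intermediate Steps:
S(q) = -8 - 4*√q
R = 3569 - 4*I (R = 73*49 + (-8 - 4*I) = 3577 + (-8 - 4*I) = 3569 - 4*I ≈ 3569.0 - 4.0*I)
R - 1*1451 = (3569 - 4*I) - 1*1451 = (3569 - 4*I) - 1451 = 2118 - 4*I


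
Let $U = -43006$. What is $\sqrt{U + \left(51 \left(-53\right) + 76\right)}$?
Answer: $i \sqrt{45633} \approx 213.62 i$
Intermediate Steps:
$\sqrt{U + \left(51 \left(-53\right) + 76\right)} = \sqrt{-43006 + \left(51 \left(-53\right) + 76\right)} = \sqrt{-43006 + \left(-2703 + 76\right)} = \sqrt{-43006 - 2627} = \sqrt{-45633} = i \sqrt{45633}$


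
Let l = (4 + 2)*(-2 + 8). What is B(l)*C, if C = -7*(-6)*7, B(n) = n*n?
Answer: 381024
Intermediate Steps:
l = 36 (l = 6*6 = 36)
B(n) = n²
C = 294 (C = 42*7 = 294)
B(l)*C = 36²*294 = 1296*294 = 381024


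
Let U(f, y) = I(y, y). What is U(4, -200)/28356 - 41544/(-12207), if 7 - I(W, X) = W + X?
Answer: 394329971/115380564 ≈ 3.4176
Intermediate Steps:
I(W, X) = 7 - W - X (I(W, X) = 7 - (W + X) = 7 + (-W - X) = 7 - W - X)
U(f, y) = 7 - 2*y (U(f, y) = 7 - y - y = 7 - 2*y)
U(4, -200)/28356 - 41544/(-12207) = (7 - 2*(-200))/28356 - 41544/(-12207) = (7 + 400)*(1/28356) - 41544*(-1/12207) = 407*(1/28356) + 13848/4069 = 407/28356 + 13848/4069 = 394329971/115380564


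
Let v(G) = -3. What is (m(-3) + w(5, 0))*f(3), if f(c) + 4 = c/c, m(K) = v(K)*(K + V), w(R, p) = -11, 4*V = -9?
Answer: -57/4 ≈ -14.250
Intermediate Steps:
V = -9/4 (V = (1/4)*(-9) = -9/4 ≈ -2.2500)
m(K) = 27/4 - 3*K (m(K) = -3*(K - 9/4) = -3*(-9/4 + K) = 27/4 - 3*K)
f(c) = -3 (f(c) = -4 + c/c = -4 + 1 = -3)
(m(-3) + w(5, 0))*f(3) = ((27/4 - 3*(-3)) - 11)*(-3) = ((27/4 + 9) - 11)*(-3) = (63/4 - 11)*(-3) = (19/4)*(-3) = -57/4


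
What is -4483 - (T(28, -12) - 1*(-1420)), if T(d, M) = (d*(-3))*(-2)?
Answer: -6071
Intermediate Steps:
T(d, M) = 6*d (T(d, M) = -3*d*(-2) = 6*d)
-4483 - (T(28, -12) - 1*(-1420)) = -4483 - (6*28 - 1*(-1420)) = -4483 - (168 + 1420) = -4483 - 1*1588 = -4483 - 1588 = -6071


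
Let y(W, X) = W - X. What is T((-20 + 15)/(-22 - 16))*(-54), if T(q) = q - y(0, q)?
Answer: -270/19 ≈ -14.211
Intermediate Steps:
T(q) = 2*q (T(q) = q - (0 - q) = q - (-1)*q = q + q = 2*q)
T((-20 + 15)/(-22 - 16))*(-54) = (2*((-20 + 15)/(-22 - 16)))*(-54) = (2*(-5/(-38)))*(-54) = (2*(-5*(-1/38)))*(-54) = (2*(5/38))*(-54) = (5/19)*(-54) = -270/19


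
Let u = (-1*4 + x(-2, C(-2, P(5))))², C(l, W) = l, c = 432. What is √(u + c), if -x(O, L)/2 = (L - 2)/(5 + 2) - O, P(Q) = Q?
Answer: 12*√163/7 ≈ 21.887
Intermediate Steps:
x(O, L) = 4/7 + 2*O - 2*L/7 (x(O, L) = -2*((L - 2)/(5 + 2) - O) = -2*((-2 + L)/7 - O) = -2*((-2 + L)*(⅐) - O) = -2*((-2/7 + L/7) - O) = -2*(-2/7 - O + L/7) = 4/7 + 2*O - 2*L/7)
u = 2304/49 (u = (-1*4 + (4/7 + 2*(-2) - 2/7*(-2)))² = (-4 + (4/7 - 4 + 4/7))² = (-4 - 20/7)² = (-48/7)² = 2304/49 ≈ 47.020)
√(u + c) = √(2304/49 + 432) = √(23472/49) = 12*√163/7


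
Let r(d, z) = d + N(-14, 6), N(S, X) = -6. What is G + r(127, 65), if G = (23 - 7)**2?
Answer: 377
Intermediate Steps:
r(d, z) = -6 + d (r(d, z) = d - 6 = -6 + d)
G = 256 (G = 16**2 = 256)
G + r(127, 65) = 256 + (-6 + 127) = 256 + 121 = 377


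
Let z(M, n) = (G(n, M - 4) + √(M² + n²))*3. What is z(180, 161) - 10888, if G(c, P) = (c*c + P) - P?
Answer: 66875 + 3*√58321 ≈ 67600.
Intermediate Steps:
G(c, P) = c² (G(c, P) = (c² + P) - P = (P + c²) - P = c²)
z(M, n) = 3*n² + 3*√(M² + n²) (z(M, n) = (n² + √(M² + n²))*3 = 3*n² + 3*√(M² + n²))
z(180, 161) - 10888 = (3*161² + 3*√(180² + 161²)) - 10888 = (3*25921 + 3*√(32400 + 25921)) - 10888 = (77763 + 3*√58321) - 10888 = 66875 + 3*√58321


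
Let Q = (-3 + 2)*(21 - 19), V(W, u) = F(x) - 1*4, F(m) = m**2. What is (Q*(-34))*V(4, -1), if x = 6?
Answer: 2176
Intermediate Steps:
V(W, u) = 32 (V(W, u) = 6**2 - 1*4 = 36 - 4 = 32)
Q = -2 (Q = -1*2 = -2)
(Q*(-34))*V(4, -1) = -2*(-34)*32 = 68*32 = 2176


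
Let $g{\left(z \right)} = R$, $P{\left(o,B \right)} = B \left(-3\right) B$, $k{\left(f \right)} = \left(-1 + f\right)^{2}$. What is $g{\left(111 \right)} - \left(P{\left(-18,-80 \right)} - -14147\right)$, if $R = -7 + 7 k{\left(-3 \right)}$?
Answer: $5158$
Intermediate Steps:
$P{\left(o,B \right)} = - 3 B^{2}$ ($P{\left(o,B \right)} = - 3 B B = - 3 B^{2}$)
$R = 105$ ($R = -7 + 7 \left(-1 - 3\right)^{2} = -7 + 7 \left(-4\right)^{2} = -7 + 7 \cdot 16 = -7 + 112 = 105$)
$g{\left(z \right)} = 105$
$g{\left(111 \right)} - \left(P{\left(-18,-80 \right)} - -14147\right) = 105 - \left(- 3 \left(-80\right)^{2} - -14147\right) = 105 - \left(\left(-3\right) 6400 + 14147\right) = 105 - \left(-19200 + 14147\right) = 105 - -5053 = 105 + 5053 = 5158$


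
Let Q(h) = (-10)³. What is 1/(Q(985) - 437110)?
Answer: -1/438110 ≈ -2.2825e-6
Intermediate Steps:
Q(h) = -1000
1/(Q(985) - 437110) = 1/(-1000 - 437110) = 1/(-438110) = -1/438110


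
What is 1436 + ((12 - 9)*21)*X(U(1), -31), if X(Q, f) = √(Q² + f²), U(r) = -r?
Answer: 1436 + 63*√962 ≈ 3390.0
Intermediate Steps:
1436 + ((12 - 9)*21)*X(U(1), -31) = 1436 + ((12 - 9)*21)*√((-1*1)² + (-31)²) = 1436 + (3*21)*√((-1)² + 961) = 1436 + 63*√(1 + 961) = 1436 + 63*√962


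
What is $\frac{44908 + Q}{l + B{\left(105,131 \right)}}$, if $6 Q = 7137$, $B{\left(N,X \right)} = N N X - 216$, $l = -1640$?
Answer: $\frac{92195}{2884838} \approx 0.031958$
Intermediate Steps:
$B{\left(N,X \right)} = -216 + X N^{2}$ ($B{\left(N,X \right)} = N^{2} X - 216 = X N^{2} - 216 = -216 + X N^{2}$)
$Q = \frac{2379}{2}$ ($Q = \frac{1}{6} \cdot 7137 = \frac{2379}{2} \approx 1189.5$)
$\frac{44908 + Q}{l + B{\left(105,131 \right)}} = \frac{44908 + \frac{2379}{2}}{-1640 - \left(216 - 131 \cdot 105^{2}\right)} = \frac{92195}{2 \left(-1640 + \left(-216 + 131 \cdot 11025\right)\right)} = \frac{92195}{2 \left(-1640 + \left(-216 + 1444275\right)\right)} = \frac{92195}{2 \left(-1640 + 1444059\right)} = \frac{92195}{2 \cdot 1442419} = \frac{92195}{2} \cdot \frac{1}{1442419} = \frac{92195}{2884838}$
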